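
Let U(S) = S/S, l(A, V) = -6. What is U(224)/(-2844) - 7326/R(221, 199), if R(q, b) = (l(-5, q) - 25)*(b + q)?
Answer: 1735177/3085740 ≈ 0.56232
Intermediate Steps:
U(S) = 1
R(q, b) = -31*b - 31*q (R(q, b) = (-6 - 25)*(b + q) = -31*(b + q) = -31*b - 31*q)
U(224)/(-2844) - 7326/R(221, 199) = 1/(-2844) - 7326/(-31*199 - 31*221) = 1*(-1/2844) - 7326/(-6169 - 6851) = -1/2844 - 7326/(-13020) = -1/2844 - 7326*(-1/13020) = -1/2844 + 1221/2170 = 1735177/3085740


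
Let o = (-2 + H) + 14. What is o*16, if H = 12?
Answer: 384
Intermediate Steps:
o = 24 (o = (-2 + 12) + 14 = 10 + 14 = 24)
o*16 = 24*16 = 384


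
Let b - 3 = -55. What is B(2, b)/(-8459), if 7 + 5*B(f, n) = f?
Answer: 1/8459 ≈ 0.00011822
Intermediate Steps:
b = -52 (b = 3 - 55 = -52)
B(f, n) = -7/5 + f/5
B(2, b)/(-8459) = (-7/5 + (1/5)*2)/(-8459) = (-7/5 + 2/5)*(-1/8459) = -1*(-1/8459) = 1/8459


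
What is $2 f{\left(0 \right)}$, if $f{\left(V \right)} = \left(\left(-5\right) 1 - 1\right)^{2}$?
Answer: $72$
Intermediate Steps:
$f{\left(V \right)} = 36$ ($f{\left(V \right)} = \left(-5 - 1\right)^{2} = \left(-6\right)^{2} = 36$)
$2 f{\left(0 \right)} = 2 \cdot 36 = 72$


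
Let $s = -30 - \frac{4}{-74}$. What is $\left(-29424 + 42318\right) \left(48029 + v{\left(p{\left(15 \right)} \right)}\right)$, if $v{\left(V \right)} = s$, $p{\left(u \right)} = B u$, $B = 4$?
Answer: $\frac{22899292710}{37} \approx 6.189 \cdot 10^{8}$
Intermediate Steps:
$p{\left(u \right)} = 4 u$
$s = - \frac{1108}{37}$ ($s = -30 - - \frac{2}{37} = -30 + \frac{2}{37} = - \frac{1108}{37} \approx -29.946$)
$v{\left(V \right)} = - \frac{1108}{37}$
$\left(-29424 + 42318\right) \left(48029 + v{\left(p{\left(15 \right)} \right)}\right) = \left(-29424 + 42318\right) \left(48029 - \frac{1108}{37}\right) = 12894 \cdot \frac{1775965}{37} = \frac{22899292710}{37}$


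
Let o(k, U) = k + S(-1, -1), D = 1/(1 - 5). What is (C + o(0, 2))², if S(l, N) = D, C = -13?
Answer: 2809/16 ≈ 175.56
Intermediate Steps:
D = -¼ (D = 1/(-4) = -¼ ≈ -0.25000)
S(l, N) = -¼
o(k, U) = -¼ + k (o(k, U) = k - ¼ = -¼ + k)
(C + o(0, 2))² = (-13 + (-¼ + 0))² = (-13 - ¼)² = (-53/4)² = 2809/16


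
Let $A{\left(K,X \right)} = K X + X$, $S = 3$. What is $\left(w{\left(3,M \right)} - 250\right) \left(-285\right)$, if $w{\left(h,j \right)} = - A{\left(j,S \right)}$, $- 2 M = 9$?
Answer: $\frac{136515}{2} \approx 68258.0$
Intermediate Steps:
$A{\left(K,X \right)} = X + K X$
$M = - \frac{9}{2}$ ($M = \left(- \frac{1}{2}\right) 9 = - \frac{9}{2} \approx -4.5$)
$w{\left(h,j \right)} = -3 - 3 j$ ($w{\left(h,j \right)} = - 3 \left(1 + j\right) = - (3 + 3 j) = -3 - 3 j$)
$\left(w{\left(3,M \right)} - 250\right) \left(-285\right) = \left(\left(-3 - - \frac{27}{2}\right) - 250\right) \left(-285\right) = \left(\left(-3 + \frac{27}{2}\right) - 250\right) \left(-285\right) = \left(\frac{21}{2} - 250\right) \left(-285\right) = \left(- \frac{479}{2}\right) \left(-285\right) = \frac{136515}{2}$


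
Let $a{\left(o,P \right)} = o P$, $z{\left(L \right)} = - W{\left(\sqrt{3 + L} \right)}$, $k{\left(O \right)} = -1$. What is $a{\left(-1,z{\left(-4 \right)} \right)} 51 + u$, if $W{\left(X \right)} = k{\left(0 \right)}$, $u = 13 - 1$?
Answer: $-39$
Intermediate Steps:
$u = 12$
$W{\left(X \right)} = -1$
$z{\left(L \right)} = 1$ ($z{\left(L \right)} = \left(-1\right) \left(-1\right) = 1$)
$a{\left(o,P \right)} = P o$
$a{\left(-1,z{\left(-4 \right)} \right)} 51 + u = 1 \left(-1\right) 51 + 12 = \left(-1\right) 51 + 12 = -51 + 12 = -39$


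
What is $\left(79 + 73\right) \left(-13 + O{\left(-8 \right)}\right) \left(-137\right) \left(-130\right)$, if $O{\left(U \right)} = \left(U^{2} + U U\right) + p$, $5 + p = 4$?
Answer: $308611680$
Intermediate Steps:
$p = -1$ ($p = -5 + 4 = -1$)
$O{\left(U \right)} = -1 + 2 U^{2}$ ($O{\left(U \right)} = \left(U^{2} + U U\right) - 1 = \left(U^{2} + U^{2}\right) - 1 = 2 U^{2} - 1 = -1 + 2 U^{2}$)
$\left(79 + 73\right) \left(-13 + O{\left(-8 \right)}\right) \left(-137\right) \left(-130\right) = \left(79 + 73\right) \left(-13 - \left(1 - 2 \left(-8\right)^{2}\right)\right) \left(-137\right) \left(-130\right) = 152 \left(-13 + \left(-1 + 2 \cdot 64\right)\right) \left(-137\right) \left(-130\right) = 152 \left(-13 + \left(-1 + 128\right)\right) \left(-137\right) \left(-130\right) = 152 \left(-13 + 127\right) \left(-137\right) \left(-130\right) = 152 \cdot 114 \left(-137\right) \left(-130\right) = 17328 \left(-137\right) \left(-130\right) = \left(-2373936\right) \left(-130\right) = 308611680$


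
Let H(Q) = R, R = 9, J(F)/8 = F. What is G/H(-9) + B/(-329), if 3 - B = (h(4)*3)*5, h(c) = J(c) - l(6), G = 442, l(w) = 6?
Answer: 148901/2961 ≈ 50.287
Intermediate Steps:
J(F) = 8*F
H(Q) = 9
h(c) = -6 + 8*c (h(c) = 8*c - 1*6 = 8*c - 6 = -6 + 8*c)
B = -387 (B = 3 - (-6 + 8*4)*3*5 = 3 - (-6 + 32)*3*5 = 3 - 26*3*5 = 3 - 78*5 = 3 - 1*390 = 3 - 390 = -387)
G/H(-9) + B/(-329) = 442/9 - 387/(-329) = 442*(⅑) - 387*(-1/329) = 442/9 + 387/329 = 148901/2961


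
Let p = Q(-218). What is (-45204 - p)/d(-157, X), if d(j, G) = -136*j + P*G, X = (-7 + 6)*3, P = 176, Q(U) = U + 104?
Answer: -22545/10412 ≈ -2.1653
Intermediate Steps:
Q(U) = 104 + U
p = -114 (p = 104 - 218 = -114)
X = -3 (X = -1*3 = -3)
d(j, G) = -136*j + 176*G
(-45204 - p)/d(-157, X) = (-45204 - 1*(-114))/(-136*(-157) + 176*(-3)) = (-45204 + 114)/(21352 - 528) = -45090/20824 = -45090*1/20824 = -22545/10412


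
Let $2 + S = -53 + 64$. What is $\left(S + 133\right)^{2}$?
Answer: $20164$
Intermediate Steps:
$S = 9$ ($S = -2 + \left(-53 + 64\right) = -2 + 11 = 9$)
$\left(S + 133\right)^{2} = \left(9 + 133\right)^{2} = 142^{2} = 20164$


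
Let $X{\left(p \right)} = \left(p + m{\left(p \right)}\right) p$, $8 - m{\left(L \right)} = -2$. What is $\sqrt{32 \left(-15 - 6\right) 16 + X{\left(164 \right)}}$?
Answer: $6 \sqrt{494} \approx 133.36$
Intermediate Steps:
$m{\left(L \right)} = 10$ ($m{\left(L \right)} = 8 - -2 = 8 + 2 = 10$)
$X{\left(p \right)} = p \left(10 + p\right)$ ($X{\left(p \right)} = \left(p + 10\right) p = \left(10 + p\right) p = p \left(10 + p\right)$)
$\sqrt{32 \left(-15 - 6\right) 16 + X{\left(164 \right)}} = \sqrt{32 \left(-15 - 6\right) 16 + 164 \left(10 + 164\right)} = \sqrt{32 \left(-21\right) 16 + 164 \cdot 174} = \sqrt{\left(-672\right) 16 + 28536} = \sqrt{-10752 + 28536} = \sqrt{17784} = 6 \sqrt{494}$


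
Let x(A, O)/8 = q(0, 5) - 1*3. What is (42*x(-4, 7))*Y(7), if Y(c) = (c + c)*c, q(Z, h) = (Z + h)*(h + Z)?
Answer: 724416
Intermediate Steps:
q(Z, h) = (Z + h)**2 (q(Z, h) = (Z + h)*(Z + h) = (Z + h)**2)
x(A, O) = 176 (x(A, O) = 8*((0 + 5)**2 - 1*3) = 8*(5**2 - 3) = 8*(25 - 3) = 8*22 = 176)
Y(c) = 2*c**2 (Y(c) = (2*c)*c = 2*c**2)
(42*x(-4, 7))*Y(7) = (42*176)*(2*7**2) = 7392*(2*49) = 7392*98 = 724416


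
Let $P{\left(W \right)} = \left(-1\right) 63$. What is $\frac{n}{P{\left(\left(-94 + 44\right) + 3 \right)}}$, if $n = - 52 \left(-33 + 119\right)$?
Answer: $\frac{4472}{63} \approx 70.984$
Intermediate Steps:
$P{\left(W \right)} = -63$
$n = -4472$ ($n = \left(-52\right) 86 = -4472$)
$\frac{n}{P{\left(\left(-94 + 44\right) + 3 \right)}} = - \frac{4472}{-63} = \left(-4472\right) \left(- \frac{1}{63}\right) = \frac{4472}{63}$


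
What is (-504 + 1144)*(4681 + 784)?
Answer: 3497600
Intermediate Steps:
(-504 + 1144)*(4681 + 784) = 640*5465 = 3497600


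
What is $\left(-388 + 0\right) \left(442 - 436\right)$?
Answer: $-2328$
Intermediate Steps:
$\left(-388 + 0\right) \left(442 - 436\right) = - 388 \left(442 - 436\right) = \left(-388\right) 6 = -2328$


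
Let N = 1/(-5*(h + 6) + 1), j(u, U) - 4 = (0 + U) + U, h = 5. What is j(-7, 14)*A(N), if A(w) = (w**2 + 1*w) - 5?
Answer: -117064/729 ≈ -160.58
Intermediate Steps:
j(u, U) = 4 + 2*U (j(u, U) = 4 + ((0 + U) + U) = 4 + (U + U) = 4 + 2*U)
N = -1/54 (N = 1/(-5*(5 + 6) + 1) = 1/(-5*11 + 1) = 1/(-55 + 1) = 1/(-54) = -1/54 ≈ -0.018519)
A(w) = -5 + w + w**2 (A(w) = (w**2 + w) - 5 = (w + w**2) - 5 = -5 + w + w**2)
j(-7, 14)*A(N) = (4 + 2*14)*(-5 - 1/54 + (-1/54)**2) = (4 + 28)*(-5 - 1/54 + 1/2916) = 32*(-14633/2916) = -117064/729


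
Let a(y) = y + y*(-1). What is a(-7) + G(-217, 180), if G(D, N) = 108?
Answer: 108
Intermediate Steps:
a(y) = 0 (a(y) = y - y = 0)
a(-7) + G(-217, 180) = 0 + 108 = 108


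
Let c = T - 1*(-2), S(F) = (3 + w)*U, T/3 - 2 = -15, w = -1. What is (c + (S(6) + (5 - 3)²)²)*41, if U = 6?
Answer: 8979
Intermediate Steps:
T = -39 (T = 6 + 3*(-15) = 6 - 45 = -39)
S(F) = 12 (S(F) = (3 - 1)*6 = 2*6 = 12)
c = -37 (c = -39 - 1*(-2) = -39 + 2 = -37)
(c + (S(6) + (5 - 3)²)²)*41 = (-37 + (12 + (5 - 3)²)²)*41 = (-37 + (12 + 2²)²)*41 = (-37 + (12 + 4)²)*41 = (-37 + 16²)*41 = (-37 + 256)*41 = 219*41 = 8979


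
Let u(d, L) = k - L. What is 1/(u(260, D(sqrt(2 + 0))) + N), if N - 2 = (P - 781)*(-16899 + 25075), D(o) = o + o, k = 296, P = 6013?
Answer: 21388565/914941425518446 + sqrt(2)/914941425518446 ≈ 2.3377e-8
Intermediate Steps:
D(o) = 2*o
N = 42776834 (N = 2 + (6013 - 781)*(-16899 + 25075) = 2 + 5232*8176 = 2 + 42776832 = 42776834)
u(d, L) = 296 - L
1/(u(260, D(sqrt(2 + 0))) + N) = 1/((296 - 2*sqrt(2 + 0)) + 42776834) = 1/((296 - 2*sqrt(2)) + 42776834) = 1/(42777130 - 2*sqrt(2))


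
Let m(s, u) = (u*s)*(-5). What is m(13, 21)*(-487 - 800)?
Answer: 1756755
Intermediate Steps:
m(s, u) = -5*s*u (m(s, u) = (s*u)*(-5) = -5*s*u)
m(13, 21)*(-487 - 800) = (-5*13*21)*(-487 - 800) = -1365*(-1287) = 1756755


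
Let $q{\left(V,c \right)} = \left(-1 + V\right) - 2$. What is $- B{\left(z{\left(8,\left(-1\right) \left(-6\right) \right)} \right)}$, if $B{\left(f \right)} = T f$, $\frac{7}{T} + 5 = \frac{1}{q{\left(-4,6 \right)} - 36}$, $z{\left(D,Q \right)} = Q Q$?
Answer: $\frac{301}{6} \approx 50.167$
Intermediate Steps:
$q{\left(V,c \right)} = -3 + V$
$z{\left(D,Q \right)} = Q^{2}$
$T = - \frac{301}{216}$ ($T = \frac{7}{-5 + \frac{1}{\left(-3 - 4\right) - 36}} = \frac{7}{-5 + \frac{1}{-7 - 36}} = \frac{7}{-5 + \frac{1}{-43}} = \frac{7}{-5 - \frac{1}{43}} = \frac{7}{- \frac{216}{43}} = 7 \left(- \frac{43}{216}\right) = - \frac{301}{216} \approx -1.3935$)
$B{\left(f \right)} = - \frac{301 f}{216}$
$- B{\left(z{\left(8,\left(-1\right) \left(-6\right) \right)} \right)} = - \frac{\left(-301\right) \left(\left(-1\right) \left(-6\right)\right)^{2}}{216} = - \frac{\left(-301\right) 6^{2}}{216} = - \frac{\left(-301\right) 36}{216} = \left(-1\right) \left(- \frac{301}{6}\right) = \frac{301}{6}$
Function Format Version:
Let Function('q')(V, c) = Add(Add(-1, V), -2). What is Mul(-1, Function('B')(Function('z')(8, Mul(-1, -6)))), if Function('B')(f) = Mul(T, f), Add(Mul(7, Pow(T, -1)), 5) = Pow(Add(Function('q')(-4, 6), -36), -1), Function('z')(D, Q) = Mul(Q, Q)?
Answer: Rational(301, 6) ≈ 50.167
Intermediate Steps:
Function('q')(V, c) = Add(-3, V)
Function('z')(D, Q) = Pow(Q, 2)
T = Rational(-301, 216) (T = Mul(7, Pow(Add(-5, Pow(Add(Add(-3, -4), -36), -1)), -1)) = Mul(7, Pow(Add(-5, Pow(Add(-7, -36), -1)), -1)) = Mul(7, Pow(Add(-5, Pow(-43, -1)), -1)) = Mul(7, Pow(Add(-5, Rational(-1, 43)), -1)) = Mul(7, Pow(Rational(-216, 43), -1)) = Mul(7, Rational(-43, 216)) = Rational(-301, 216) ≈ -1.3935)
Function('B')(f) = Mul(Rational(-301, 216), f)
Mul(-1, Function('B')(Function('z')(8, Mul(-1, -6)))) = Mul(-1, Mul(Rational(-301, 216), Pow(Mul(-1, -6), 2))) = Mul(-1, Mul(Rational(-301, 216), Pow(6, 2))) = Mul(-1, Mul(Rational(-301, 216), 36)) = Mul(-1, Rational(-301, 6)) = Rational(301, 6)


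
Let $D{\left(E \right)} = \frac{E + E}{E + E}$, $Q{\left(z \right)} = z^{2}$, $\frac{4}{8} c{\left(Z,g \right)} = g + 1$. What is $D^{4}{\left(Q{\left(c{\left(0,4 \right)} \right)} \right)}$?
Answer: $1$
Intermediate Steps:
$c{\left(Z,g \right)} = 2 + 2 g$ ($c{\left(Z,g \right)} = 2 \left(g + 1\right) = 2 \left(1 + g\right) = 2 + 2 g$)
$D{\left(E \right)} = 1$ ($D{\left(E \right)} = \frac{2 E}{2 E} = 2 E \frac{1}{2 E} = 1$)
$D^{4}{\left(Q{\left(c{\left(0,4 \right)} \right)} \right)} = 1^{4} = 1$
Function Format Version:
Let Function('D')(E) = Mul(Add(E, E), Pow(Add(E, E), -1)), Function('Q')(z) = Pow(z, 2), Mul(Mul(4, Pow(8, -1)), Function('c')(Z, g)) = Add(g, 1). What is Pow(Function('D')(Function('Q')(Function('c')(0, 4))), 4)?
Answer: 1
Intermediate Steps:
Function('c')(Z, g) = Add(2, Mul(2, g)) (Function('c')(Z, g) = Mul(2, Add(g, 1)) = Mul(2, Add(1, g)) = Add(2, Mul(2, g)))
Function('D')(E) = 1 (Function('D')(E) = Mul(Mul(2, E), Pow(Mul(2, E), -1)) = Mul(Mul(2, E), Mul(Rational(1, 2), Pow(E, -1))) = 1)
Pow(Function('D')(Function('Q')(Function('c')(0, 4))), 4) = Pow(1, 4) = 1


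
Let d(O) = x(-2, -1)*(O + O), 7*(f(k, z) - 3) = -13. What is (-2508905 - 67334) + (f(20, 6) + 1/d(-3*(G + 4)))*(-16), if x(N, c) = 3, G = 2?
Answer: -486912599/189 ≈ -2.5763e+6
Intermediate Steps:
f(k, z) = 8/7 (f(k, z) = 3 + (1/7)*(-13) = 3 - 13/7 = 8/7)
d(O) = 6*O (d(O) = 3*(O + O) = 3*(2*O) = 6*O)
(-2508905 - 67334) + (f(20, 6) + 1/d(-3*(G + 4)))*(-16) = (-2508905 - 67334) + (8/7 + 1/(6*(-3*(2 + 4))))*(-16) = -2576239 + (8/7 + 1/(6*(-3*6)))*(-16) = -2576239 + (8/7 + 1/(6*(-18)))*(-16) = -2576239 + (8/7 + 1/(-108))*(-16) = -2576239 + (8/7 - 1/108)*(-16) = -2576239 + (857/756)*(-16) = -2576239 - 3428/189 = -486912599/189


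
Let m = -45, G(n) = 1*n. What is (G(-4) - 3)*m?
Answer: 315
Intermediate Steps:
G(n) = n
(G(-4) - 3)*m = (-4 - 3)*(-45) = -7*(-45) = 315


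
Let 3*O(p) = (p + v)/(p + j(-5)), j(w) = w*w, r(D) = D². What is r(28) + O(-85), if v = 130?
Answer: 3135/4 ≈ 783.75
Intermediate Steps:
j(w) = w²
O(p) = (130 + p)/(3*(25 + p)) (O(p) = ((p + 130)/(p + (-5)²))/3 = ((130 + p)/(p + 25))/3 = ((130 + p)/(25 + p))/3 = (130 + p)/(3*(25 + p)))
r(28) + O(-85) = 28² + (130 - 85)/(3*(25 - 85)) = 784 + (⅓)*45/(-60) = 784 + (⅓)*(-1/60)*45 = 784 - ¼ = 3135/4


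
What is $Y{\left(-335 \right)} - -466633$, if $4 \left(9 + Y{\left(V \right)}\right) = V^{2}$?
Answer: $\frac{1978721}{4} \approx 4.9468 \cdot 10^{5}$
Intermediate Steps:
$Y{\left(V \right)} = -9 + \frac{V^{2}}{4}$
$Y{\left(-335 \right)} - -466633 = \left(-9 + \frac{\left(-335\right)^{2}}{4}\right) - -466633 = \left(-9 + \frac{1}{4} \cdot 112225\right) + 466633 = \left(-9 + \frac{112225}{4}\right) + 466633 = \frac{112189}{4} + 466633 = \frac{1978721}{4}$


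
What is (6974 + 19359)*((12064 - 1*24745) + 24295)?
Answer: 305831462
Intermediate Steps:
(6974 + 19359)*((12064 - 1*24745) + 24295) = 26333*((12064 - 24745) + 24295) = 26333*(-12681 + 24295) = 26333*11614 = 305831462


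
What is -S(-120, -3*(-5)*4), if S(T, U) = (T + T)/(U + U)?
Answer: 2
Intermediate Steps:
S(T, U) = T/U (S(T, U) = (2*T)/((2*U)) = (2*T)*(1/(2*U)) = T/U)
-S(-120, -3*(-5)*4) = -(-120)/(-3*(-5)*4) = -(-120)/(15*4) = -(-120)/60 = -1*(-2) = 2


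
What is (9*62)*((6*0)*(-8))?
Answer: 0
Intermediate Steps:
(9*62)*((6*0)*(-8)) = 558*(0*(-8)) = 558*0 = 0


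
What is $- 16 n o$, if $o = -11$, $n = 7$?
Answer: $1232$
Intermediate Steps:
$- 16 n o = \left(-16\right) 7 \left(-11\right) = \left(-112\right) \left(-11\right) = 1232$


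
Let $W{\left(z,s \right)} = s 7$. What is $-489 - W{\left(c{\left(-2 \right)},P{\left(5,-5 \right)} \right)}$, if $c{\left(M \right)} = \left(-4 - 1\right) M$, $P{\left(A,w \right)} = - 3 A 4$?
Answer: $-69$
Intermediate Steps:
$P{\left(A,w \right)} = - 12 A$
$c{\left(M \right)} = - 5 M$
$W{\left(z,s \right)} = 7 s$
$-489 - W{\left(c{\left(-2 \right)},P{\left(5,-5 \right)} \right)} = -489 - 7 \left(\left(-12\right) 5\right) = -489 - 7 \left(-60\right) = -489 - -420 = -489 + 420 = -69$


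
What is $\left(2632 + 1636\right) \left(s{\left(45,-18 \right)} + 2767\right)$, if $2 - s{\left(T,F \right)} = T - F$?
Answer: $11549208$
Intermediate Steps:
$s{\left(T,F \right)} = 2 + F - T$ ($s{\left(T,F \right)} = 2 - \left(T - F\right) = 2 + \left(F - T\right) = 2 + F - T$)
$\left(2632 + 1636\right) \left(s{\left(45,-18 \right)} + 2767\right) = \left(2632 + 1636\right) \left(\left(2 - 18 - 45\right) + 2767\right) = 4268 \left(\left(2 - 18 - 45\right) + 2767\right) = 4268 \left(-61 + 2767\right) = 4268 \cdot 2706 = 11549208$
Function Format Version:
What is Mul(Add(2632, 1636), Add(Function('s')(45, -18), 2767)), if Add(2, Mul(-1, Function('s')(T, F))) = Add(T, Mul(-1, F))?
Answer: 11549208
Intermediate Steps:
Function('s')(T, F) = Add(2, F, Mul(-1, T)) (Function('s')(T, F) = Add(2, Mul(-1, Add(T, Mul(-1, F)))) = Add(2, Add(F, Mul(-1, T))) = Add(2, F, Mul(-1, T)))
Mul(Add(2632, 1636), Add(Function('s')(45, -18), 2767)) = Mul(Add(2632, 1636), Add(Add(2, -18, Mul(-1, 45)), 2767)) = Mul(4268, Add(Add(2, -18, -45), 2767)) = Mul(4268, Add(-61, 2767)) = Mul(4268, 2706) = 11549208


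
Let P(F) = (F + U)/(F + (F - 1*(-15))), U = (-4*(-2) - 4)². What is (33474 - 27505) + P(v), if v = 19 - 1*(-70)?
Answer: 1152122/193 ≈ 5969.5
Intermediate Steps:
U = 16 (U = (8 - 4)² = 4² = 16)
v = 89 (v = 19 + 70 = 89)
P(F) = (16 + F)/(15 + 2*F) (P(F) = (F + 16)/(F + (F - 1*(-15))) = (16 + F)/(F + (F + 15)) = (16 + F)/(F + (15 + F)) = (16 + F)/(15 + 2*F))
(33474 - 27505) + P(v) = (33474 - 27505) + (16 + 89)/(15 + 2*89) = 5969 + 105/(15 + 178) = 5969 + 105/193 = 1152122/193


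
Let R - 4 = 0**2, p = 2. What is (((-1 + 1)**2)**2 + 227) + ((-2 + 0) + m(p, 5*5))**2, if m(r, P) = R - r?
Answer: 227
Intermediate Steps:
R = 4 (R = 4 + 0**2 = 4 + 0 = 4)
m(r, P) = 4 - r
(((-1 + 1)**2)**2 + 227) + ((-2 + 0) + m(p, 5*5))**2 = (((-1 + 1)**2)**2 + 227) + ((-2 + 0) + (4 - 1*2))**2 = ((0**2)**2 + 227) + (-2 + (4 - 2))**2 = (0**2 + 227) + (-2 + 2)**2 = (0 + 227) + 0**2 = 227 + 0 = 227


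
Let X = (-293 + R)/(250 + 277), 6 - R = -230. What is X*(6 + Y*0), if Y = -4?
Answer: -342/527 ≈ -0.64896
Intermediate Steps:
R = 236 (R = 6 - 1*(-230) = 6 + 230 = 236)
X = -57/527 (X = (-293 + 236)/(250 + 277) = -57/527 ≈ -0.10816)
X*(6 + Y*0) = -57*(6 - 4*0)/527 = -57*(6 + 0)/527 = -57/527*6 = -342/527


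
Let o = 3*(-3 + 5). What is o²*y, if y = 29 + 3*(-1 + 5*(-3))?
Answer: -684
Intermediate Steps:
o = 6 (o = 3*2 = 6)
y = -19 (y = 29 + 3*(-1 - 15) = 29 + 3*(-16) = 29 - 48 = -19)
o²*y = 6²*(-19) = 36*(-19) = -684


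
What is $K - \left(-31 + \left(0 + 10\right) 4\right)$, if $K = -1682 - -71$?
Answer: $-1620$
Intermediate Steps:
$K = -1611$ ($K = -1682 + 71 = -1611$)
$K - \left(-31 + \left(0 + 10\right) 4\right) = -1611 - \left(-31 + \left(0 + 10\right) 4\right) = -1611 - \left(-31 + 10 \cdot 4\right) = -1611 - \left(-31 + 40\right) = -1611 - 9 = -1620$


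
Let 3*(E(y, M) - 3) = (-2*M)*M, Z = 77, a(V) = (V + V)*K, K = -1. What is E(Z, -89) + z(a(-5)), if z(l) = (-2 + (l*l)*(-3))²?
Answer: 257779/3 ≈ 85926.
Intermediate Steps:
a(V) = -2*V (a(V) = (V + V)*(-1) = (2*V)*(-1) = -2*V)
E(y, M) = 3 - 2*M²/3 (E(y, M) = 3 + ((-2*M)*M)/3 = 3 + (-2*M²)/3 = 3 - 2*M²/3)
z(l) = (-2 - 3*l²)² (z(l) = (-2 + l²*(-3))² = (-2 - 3*l²)²)
E(Z, -89) + z(a(-5)) = (3 - ⅔*(-89)²) + (2 + 3*(-2*(-5))²)² = (3 - ⅔*7921) + (2 + 3*10²)² = (3 - 15842/3) + (2 + 3*100)² = -15833/3 + (2 + 300)² = -15833/3 + 302² = -15833/3 + 91204 = 257779/3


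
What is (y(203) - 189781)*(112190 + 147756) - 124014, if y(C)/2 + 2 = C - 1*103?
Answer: -49281986424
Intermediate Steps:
y(C) = -210 + 2*C (y(C) = -4 + 2*(C - 1*103) = -4 + 2*(C - 103) = -4 + 2*(-103 + C) = -4 + (-206 + 2*C) = -210 + 2*C)
(y(203) - 189781)*(112190 + 147756) - 124014 = ((-210 + 2*203) - 189781)*(112190 + 147756) - 124014 = ((-210 + 406) - 189781)*259946 - 124014 = (196 - 189781)*259946 - 124014 = -189585*259946 - 124014 = -49281862410 - 124014 = -49281986424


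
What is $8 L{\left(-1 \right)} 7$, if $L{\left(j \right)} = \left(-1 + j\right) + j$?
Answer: $-168$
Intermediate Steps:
$L{\left(j \right)} = -1 + 2 j$
$8 L{\left(-1 \right)} 7 = 8 \left(-1 + 2 \left(-1\right)\right) 7 = 8 \left(-1 - 2\right) 7 = 8 \left(-3\right) 7 = \left(-24\right) 7 = -168$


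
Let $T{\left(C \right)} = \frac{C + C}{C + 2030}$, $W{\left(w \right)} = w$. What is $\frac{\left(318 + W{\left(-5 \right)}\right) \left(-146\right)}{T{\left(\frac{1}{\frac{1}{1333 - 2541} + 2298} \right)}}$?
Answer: $- \frac{64379875901301}{604} \approx -1.0659 \cdot 10^{11}$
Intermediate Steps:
$T{\left(C \right)} = \frac{2 C}{2030 + C}$
$\frac{\left(318 + W{\left(-5 \right)}\right) \left(-146\right)}{T{\left(\frac{1}{\frac{1}{1333 - 2541} + 2298} \right)}} = \frac{\left(318 - 5\right) \left(-146\right)}{2 \frac{1}{\frac{1}{1333 - 2541} + 2298} \frac{1}{2030 + \frac{1}{\frac{1}{1333 - 2541} + 2298}}} = \frac{313 \left(-146\right)}{2 \frac{1}{\frac{1}{-1208} + 2298} \frac{1}{2030 + \frac{1}{\frac{1}{-1208} + 2298}}} = - \frac{45698}{2 \frac{1}{- \frac{1}{1208} + 2298} \frac{1}{2030 + \frac{1}{- \frac{1}{1208} + 2298}}} = - \frac{45698}{2 \frac{1}{\frac{2775983}{1208}} \frac{1}{2030 + \frac{1}{\frac{2775983}{1208}}}} = - \frac{45698}{2 \cdot \frac{1208}{2775983} \frac{1}{2030 + \frac{1208}{2775983}}} = - \frac{45698}{2 \cdot \frac{1208}{2775983} \frac{1}{\frac{5635246698}{2775983}}} = - \frac{45698}{2 \cdot \frac{1208}{2775983} \cdot \frac{2775983}{5635246698}} = - \frac{45698}{\frac{1208}{2817623349}} = \left(-45698\right) \frac{2817623349}{1208} = - \frac{64379875901301}{604}$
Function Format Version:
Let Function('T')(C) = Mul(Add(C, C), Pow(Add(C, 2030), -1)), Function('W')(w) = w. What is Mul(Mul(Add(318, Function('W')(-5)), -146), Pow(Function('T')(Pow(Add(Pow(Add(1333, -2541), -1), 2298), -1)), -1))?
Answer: Rational(-64379875901301, 604) ≈ -1.0659e+11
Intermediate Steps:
Function('T')(C) = Mul(2, C, Pow(Add(2030, C), -1)) (Function('T')(C) = Mul(Mul(2, C), Pow(Add(2030, C), -1)) = Mul(2, C, Pow(Add(2030, C), -1)))
Mul(Mul(Add(318, Function('W')(-5)), -146), Pow(Function('T')(Pow(Add(Pow(Add(1333, -2541), -1), 2298), -1)), -1)) = Mul(Mul(Add(318, -5), -146), Pow(Mul(2, Pow(Add(Pow(Add(1333, -2541), -1), 2298), -1), Pow(Add(2030, Pow(Add(Pow(Add(1333, -2541), -1), 2298), -1)), -1)), -1)) = Mul(Mul(313, -146), Pow(Mul(2, Pow(Add(Pow(-1208, -1), 2298), -1), Pow(Add(2030, Pow(Add(Pow(-1208, -1), 2298), -1)), -1)), -1)) = Mul(-45698, Pow(Mul(2, Pow(Add(Rational(-1, 1208), 2298), -1), Pow(Add(2030, Pow(Add(Rational(-1, 1208), 2298), -1)), -1)), -1)) = Mul(-45698, Pow(Mul(2, Pow(Rational(2775983, 1208), -1), Pow(Add(2030, Pow(Rational(2775983, 1208), -1)), -1)), -1)) = Mul(-45698, Pow(Mul(2, Rational(1208, 2775983), Pow(Add(2030, Rational(1208, 2775983)), -1)), -1)) = Mul(-45698, Pow(Mul(2, Rational(1208, 2775983), Pow(Rational(5635246698, 2775983), -1)), -1)) = Mul(-45698, Pow(Mul(2, Rational(1208, 2775983), Rational(2775983, 5635246698)), -1)) = Mul(-45698, Pow(Rational(1208, 2817623349), -1)) = Mul(-45698, Rational(2817623349, 1208)) = Rational(-64379875901301, 604)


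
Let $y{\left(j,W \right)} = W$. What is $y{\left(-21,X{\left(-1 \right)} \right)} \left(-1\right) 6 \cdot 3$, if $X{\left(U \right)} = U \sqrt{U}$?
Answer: $18 i \approx 18.0 i$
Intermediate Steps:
$X{\left(U \right)} = U^{\frac{3}{2}}$
$y{\left(-21,X{\left(-1 \right)} \right)} \left(-1\right) 6 \cdot 3 = \left(-1\right)^{\frac{3}{2}} \left(-1\right) 6 \cdot 3 = - i \left(\left(-6\right) 3\right) = - i \left(-18\right) = 18 i$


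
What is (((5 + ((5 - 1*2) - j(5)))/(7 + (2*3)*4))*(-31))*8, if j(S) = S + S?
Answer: 16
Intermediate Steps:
j(S) = 2*S
(((5 + ((5 - 1*2) - j(5)))/(7 + (2*3)*4))*(-31))*8 = (((5 + ((5 - 1*2) - 2*5))/(7 + (2*3)*4))*(-31))*8 = (((5 + ((5 - 2) - 1*10))/(7 + 6*4))*(-31))*8 = (((5 + (3 - 10))/(7 + 24))*(-31))*8 = (((5 - 7)/31)*(-31))*8 = (-2*1/31*(-31))*8 = -2/31*(-31)*8 = 2*8 = 16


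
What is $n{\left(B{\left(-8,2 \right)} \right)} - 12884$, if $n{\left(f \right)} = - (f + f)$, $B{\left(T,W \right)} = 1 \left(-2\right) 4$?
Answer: $-12868$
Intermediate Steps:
$B{\left(T,W \right)} = -8$ ($B{\left(T,W \right)} = \left(-2\right) 4 = -8$)
$n{\left(f \right)} = - 2 f$
$n{\left(B{\left(-8,2 \right)} \right)} - 12884 = \left(-2\right) \left(-8\right) - 12884 = 16 - 12884 = -12868$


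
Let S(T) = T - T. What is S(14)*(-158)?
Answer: 0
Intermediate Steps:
S(T) = 0
S(14)*(-158) = 0*(-158) = 0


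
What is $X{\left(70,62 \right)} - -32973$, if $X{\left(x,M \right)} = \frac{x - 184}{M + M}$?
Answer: $\frac{2044269}{62} \approx 32972.0$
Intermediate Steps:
$X{\left(x,M \right)} = \frac{-184 + x}{2 M}$
$X{\left(70,62 \right)} - -32973 = \frac{-184 + 70}{2 \cdot 62} - -32973 = \frac{1}{2} \cdot \frac{1}{62} \left(-114\right) + 32973 = - \frac{57}{62} + 32973 = \frac{2044269}{62}$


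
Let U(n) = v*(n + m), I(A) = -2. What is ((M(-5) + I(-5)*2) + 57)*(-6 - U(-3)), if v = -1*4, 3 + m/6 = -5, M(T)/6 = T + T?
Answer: 1470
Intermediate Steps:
M(T) = 12*T (M(T) = 6*(T + T) = 6*(2*T) = 12*T)
m = -48 (m = -18 + 6*(-5) = -18 - 30 = -48)
v = -4
U(n) = 192 - 4*n (U(n) = -4*(n - 48) = -4*(-48 + n) = 192 - 4*n)
((M(-5) + I(-5)*2) + 57)*(-6 - U(-3)) = ((12*(-5) - 2*2) + 57)*(-6 - (192 - 4*(-3))) = ((-60 - 4) + 57)*(-6 - (192 + 12)) = (-64 + 57)*(-6 - 1*204) = -7*(-6 - 204) = -7*(-210) = 1470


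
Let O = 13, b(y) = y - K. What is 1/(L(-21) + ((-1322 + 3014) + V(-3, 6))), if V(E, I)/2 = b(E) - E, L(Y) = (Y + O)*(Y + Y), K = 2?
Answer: 1/2024 ≈ 0.00049407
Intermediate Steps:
b(y) = -2 + y (b(y) = y - 1*2 = y - 2 = -2 + y)
L(Y) = 2*Y*(13 + Y) (L(Y) = (Y + 13)*(Y + Y) = (13 + Y)*(2*Y) = 2*Y*(13 + Y))
V(E, I) = -4 (V(E, I) = 2*((-2 + E) - E) = 2*(-2) = -4)
1/(L(-21) + ((-1322 + 3014) + V(-3, 6))) = 1/(2*(-21)*(13 - 21) + ((-1322 + 3014) - 4)) = 1/(2*(-21)*(-8) + (1692 - 4)) = 1/(336 + 1688) = 1/2024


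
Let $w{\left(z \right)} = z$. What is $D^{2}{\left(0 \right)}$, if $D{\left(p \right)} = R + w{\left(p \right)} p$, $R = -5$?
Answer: $25$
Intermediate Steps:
$D{\left(p \right)} = -5 + p^{2}$ ($D{\left(p \right)} = -5 + p p = -5 + p^{2}$)
$D^{2}{\left(0 \right)} = \left(-5 + 0^{2}\right)^{2} = \left(-5 + 0\right)^{2} = \left(-5\right)^{2} = 25$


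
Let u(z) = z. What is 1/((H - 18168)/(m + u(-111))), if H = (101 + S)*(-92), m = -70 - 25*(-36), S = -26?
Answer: -719/25068 ≈ -0.028682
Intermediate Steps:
m = 830 (m = -70 + 900 = 830)
H = -6900 (H = (101 - 26)*(-92) = 75*(-92) = -6900)
1/((H - 18168)/(m + u(-111))) = 1/((-6900 - 18168)/(830 - 111)) = 1/(-25068/719) = -719/25068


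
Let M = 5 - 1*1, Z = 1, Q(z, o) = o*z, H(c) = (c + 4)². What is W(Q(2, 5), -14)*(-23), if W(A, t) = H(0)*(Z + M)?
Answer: -1840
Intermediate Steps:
H(c) = (4 + c)²
M = 4 (M = 5 - 1 = 4)
W(A, t) = 80 (W(A, t) = (4 + 0)²*(1 + 4) = 4²*5 = 16*5 = 80)
W(Q(2, 5), -14)*(-23) = 80*(-23) = -1840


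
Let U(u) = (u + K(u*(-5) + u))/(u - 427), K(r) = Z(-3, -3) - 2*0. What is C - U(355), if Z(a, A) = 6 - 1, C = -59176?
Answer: -59171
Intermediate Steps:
Z(a, A) = 5
K(r) = 5 (K(r) = 5 - 2*0 = 5 + 0 = 5)
U(u) = (5 + u)/(-427 + u) (U(u) = (u + 5)/(u - 427) = (5 + u)/(-427 + u))
C - U(355) = -59176 - (5 + 355)/(-427 + 355) = -59176 - 360/(-72) = -59176 - (-1)*360/72 = -59176 - 1*(-5) = -59176 + 5 = -59171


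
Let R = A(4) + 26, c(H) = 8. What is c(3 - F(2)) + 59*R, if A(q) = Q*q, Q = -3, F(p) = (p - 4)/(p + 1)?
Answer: 834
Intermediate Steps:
F(p) = (-4 + p)/(1 + p)
A(q) = -3*q
R = 14 (R = -3*4 + 26 = -12 + 26 = 14)
c(3 - F(2)) + 59*R = 8 + 59*14 = 8 + 826 = 834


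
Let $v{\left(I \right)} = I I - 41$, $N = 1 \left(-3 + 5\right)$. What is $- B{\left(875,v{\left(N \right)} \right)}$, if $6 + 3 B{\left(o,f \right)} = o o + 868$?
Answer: $- \frac{766487}{3} \approx -2.555 \cdot 10^{5}$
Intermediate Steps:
$N = 2$ ($N = 1 \cdot 2 = 2$)
$v{\left(I \right)} = -41 + I^{2}$ ($v{\left(I \right)} = I^{2} - 41 = -41 + I^{2}$)
$B{\left(o,f \right)} = \frac{862}{3} + \frac{o^{2}}{3}$ ($B{\left(o,f \right)} = -2 + \frac{o o + 868}{3} = -2 + \frac{o^{2} + 868}{3} = -2 + \frac{868 + o^{2}}{3} = -2 + \left(\frac{868}{3} + \frac{o^{2}}{3}\right) = \frac{862}{3} + \frac{o^{2}}{3}$)
$- B{\left(875,v{\left(N \right)} \right)} = - (\frac{862}{3} + \frac{875^{2}}{3}) = - (\frac{862}{3} + \frac{1}{3} \cdot 765625) = - (\frac{862}{3} + \frac{765625}{3}) = \left(-1\right) \frac{766487}{3} = - \frac{766487}{3}$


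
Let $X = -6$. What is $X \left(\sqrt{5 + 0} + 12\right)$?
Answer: $-72 - 6 \sqrt{5} \approx -85.416$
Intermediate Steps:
$X \left(\sqrt{5 + 0} + 12\right) = - 6 \left(\sqrt{5 + 0} + 12\right) = - 6 \left(\sqrt{5} + 12\right) = - 6 \left(12 + \sqrt{5}\right) = -72 - 6 \sqrt{5}$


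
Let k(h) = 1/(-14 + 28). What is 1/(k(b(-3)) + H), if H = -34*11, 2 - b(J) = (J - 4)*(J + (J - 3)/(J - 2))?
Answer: -14/5235 ≈ -0.0026743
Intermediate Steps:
b(J) = 2 - (-4 + J)*(J + (-3 + J)/(-2 + J)) (b(J) = 2 - (J - 4)*(J + (J - 3)/(J - 2)) = 2 - (-4 + J)*(J + (-3 + J)/(-2 + J)))
H = -374
k(h) = 1/14
1/(k(b(-3)) + H) = 1/(1/14 - 374) = 1/(-5235/14) = -14/5235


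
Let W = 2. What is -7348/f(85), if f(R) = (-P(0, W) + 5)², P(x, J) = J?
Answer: -7348/9 ≈ -816.44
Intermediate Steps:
f(R) = 9 (f(R) = (-1*2 + 5)² = (-2 + 5)² = 3² = 9)
-7348/f(85) = -7348/9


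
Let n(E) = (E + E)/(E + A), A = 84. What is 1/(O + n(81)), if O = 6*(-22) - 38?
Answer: -55/9296 ≈ -0.0059165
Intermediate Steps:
n(E) = 2*E/(84 + E) (n(E) = (E + E)/(E + 84) = (2*E)/(84 + E) = 2*E/(84 + E))
O = -170 (O = -132 - 38 = -170)
1/(O + n(81)) = 1/(-170 + 2*81/(84 + 81)) = 1/(-170 + 2*81/165) = 1/(-170 + 2*81*(1/165)) = 1/(-170 + 54/55) = 1/(-9296/55) = -55/9296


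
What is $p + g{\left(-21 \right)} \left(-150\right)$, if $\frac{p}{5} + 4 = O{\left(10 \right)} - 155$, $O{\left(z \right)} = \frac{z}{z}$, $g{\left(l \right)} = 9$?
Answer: $-2140$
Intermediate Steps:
$O{\left(z \right)} = 1$
$p = -790$ ($p = -20 + 5 \left(1 - 155\right) = -20 + 5 \left(-154\right) = -20 - 770 = -790$)
$p + g{\left(-21 \right)} \left(-150\right) = -790 + 9 \left(-150\right) = -790 - 1350 = -2140$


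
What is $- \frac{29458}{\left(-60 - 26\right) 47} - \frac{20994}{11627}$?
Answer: $\frac{128825209}{23498167} \approx 5.4824$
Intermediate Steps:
$- \frac{29458}{\left(-60 - 26\right) 47} - \frac{20994}{11627} = - \frac{29458}{\left(-86\right) 47} - \frac{20994}{11627} = - \frac{29458}{-4042} - \frac{20994}{11627} = \left(-29458\right) \left(- \frac{1}{4042}\right) - \frac{20994}{11627} = \frac{14729}{2021} - \frac{20994}{11627} = \frac{128825209}{23498167}$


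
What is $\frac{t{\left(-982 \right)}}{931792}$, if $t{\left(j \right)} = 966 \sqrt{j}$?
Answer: $\frac{483 i \sqrt{982}}{465896} \approx 0.032487 i$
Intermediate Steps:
$\frac{t{\left(-982 \right)}}{931792} = \frac{966 \sqrt{-982}}{931792} = 966 i \sqrt{982} \cdot \frac{1}{931792} = \frac{483 i \sqrt{982}}{465896}$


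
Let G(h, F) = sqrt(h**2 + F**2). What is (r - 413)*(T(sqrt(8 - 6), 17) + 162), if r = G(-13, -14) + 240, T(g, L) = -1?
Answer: -27853 + 161*sqrt(365) ≈ -24777.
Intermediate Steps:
G(h, F) = sqrt(F**2 + h**2)
r = 240 + sqrt(365) (r = sqrt((-14)**2 + (-13)**2) + 240 = sqrt(196 + 169) + 240 = sqrt(365) + 240 = 240 + sqrt(365) ≈ 259.10)
(r - 413)*(T(sqrt(8 - 6), 17) + 162) = ((240 + sqrt(365)) - 413)*(-1 + 162) = (-173 + sqrt(365))*161 = -27853 + 161*sqrt(365)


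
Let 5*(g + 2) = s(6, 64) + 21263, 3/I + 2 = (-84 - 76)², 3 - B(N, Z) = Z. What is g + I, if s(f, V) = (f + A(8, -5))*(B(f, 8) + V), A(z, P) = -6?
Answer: 544034309/127990 ≈ 4250.6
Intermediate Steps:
B(N, Z) = 3 - Z
I = 3/25598 (I = 3/(-2 + (-84 - 76)²) = 3/(-2 + (-160)²) = 3/(-2 + 25600) = 3/25598 ≈ 0.00011720)
s(f, V) = (-6 + f)*(-5 + V) (s(f, V) = (f - 6)*((3 - 1*8) + V) = (-6 + f)*((3 - 8) + V) = (-6 + f)*(-5 + V))
g = 21253/5 (g = -2 + ((30 - 6*64 - 5*6 + 64*6) + 21263)/5 = -2 + ((30 - 384 - 30 + 384) + 21263)/5 = -2 + (0 + 21263)/5 = -2 + (⅕)*21263 = -2 + 21263/5 = 21253/5 ≈ 4250.6)
g + I = 21253/5 + 3/25598 = 544034309/127990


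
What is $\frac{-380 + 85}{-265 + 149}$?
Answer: $\frac{295}{116} \approx 2.5431$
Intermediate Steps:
$\frac{-380 + 85}{-265 + 149} = - \frac{295}{-116} = \left(-295\right) \left(- \frac{1}{116}\right) = \frac{295}{116}$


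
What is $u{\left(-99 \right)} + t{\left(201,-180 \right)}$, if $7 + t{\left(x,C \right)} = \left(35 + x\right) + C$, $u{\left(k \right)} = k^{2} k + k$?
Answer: $-970349$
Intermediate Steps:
$u{\left(k \right)} = k + k^{3}$ ($u{\left(k \right)} = k^{3} + k = k + k^{3}$)
$t{\left(x,C \right)} = 28 + C + x$ ($t{\left(x,C \right)} = -7 + \left(\left(35 + x\right) + C\right) = -7 + \left(35 + C + x\right) = 28 + C + x$)
$u{\left(-99 \right)} + t{\left(201,-180 \right)} = \left(-99 + \left(-99\right)^{3}\right) + \left(28 - 180 + 201\right) = \left(-99 - 970299\right) + 49 = -970398 + 49 = -970349$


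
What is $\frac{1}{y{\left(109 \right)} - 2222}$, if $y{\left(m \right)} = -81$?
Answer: $- \frac{1}{2303} \approx -0.00043422$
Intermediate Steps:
$\frac{1}{y{\left(109 \right)} - 2222} = \frac{1}{-81 - 2222} = \frac{1}{-2303} = - \frac{1}{2303}$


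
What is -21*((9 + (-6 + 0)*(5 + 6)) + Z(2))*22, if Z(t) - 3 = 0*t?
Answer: 24948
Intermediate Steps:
Z(t) = 3 (Z(t) = 3 + 0*t = 3 + 0 = 3)
-21*((9 + (-6 + 0)*(5 + 6)) + Z(2))*22 = -21*((9 + (-6 + 0)*(5 + 6)) + 3)*22 = -21*((9 - 6*11) + 3)*22 = -21*((9 - 66) + 3)*22 = -21*(-57 + 3)*22 = -21*(-54)*22 = 1134*22 = 24948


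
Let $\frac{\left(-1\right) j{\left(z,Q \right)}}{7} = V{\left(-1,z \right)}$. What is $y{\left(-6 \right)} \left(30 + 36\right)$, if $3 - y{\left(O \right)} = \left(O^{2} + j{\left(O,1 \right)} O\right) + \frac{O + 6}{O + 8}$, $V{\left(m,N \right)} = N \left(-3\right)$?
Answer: $-52074$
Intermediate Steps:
$V{\left(m,N \right)} = - 3 N$
$j{\left(z,Q \right)} = 21 z$ ($j{\left(z,Q \right)} = - 7 \left(- 3 z\right) = 21 z$)
$y{\left(O \right)} = 3 - 22 O^{2} - \frac{6 + O}{8 + O}$ ($y{\left(O \right)} = 3 - \left(\left(O^{2} + 21 O O\right) + \frac{O + 6}{O + 8}\right) = 3 - \left(\left(O^{2} + 21 O^{2}\right) + \frac{6 + O}{8 + O}\right) = 3 - \left(22 O^{2} + \frac{6 + O}{8 + O}\right) = 3 - 22 O^{2} - \frac{6 + O}{8 + O}$)
$y{\left(-6 \right)} \left(30 + 36\right) = \frac{2 \left(9 - 6 - 88 \left(-6\right)^{2} - 11 \left(-6\right)^{3}\right)}{8 - 6} \left(30 + 36\right) = \frac{2 \left(9 - 6 - 3168 - -2376\right)}{2} \cdot 66 = 2 \cdot \frac{1}{2} \left(9 - 6 - 3168 + 2376\right) 66 = 2 \cdot \frac{1}{2} \left(-789\right) 66 = \left(-789\right) 66 = -52074$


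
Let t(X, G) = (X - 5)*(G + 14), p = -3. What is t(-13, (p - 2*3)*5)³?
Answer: 173741112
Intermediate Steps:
t(X, G) = (-5 + X)*(14 + G)
t(-13, (p - 2*3)*5)³ = (-70 - 5*(-3 - 2*3)*5 + 14*(-13) + ((-3 - 2*3)*5)*(-13))³ = (-70 - 5*(-3 - 6)*5 - 182 + ((-3 - 6)*5)*(-13))³ = (-70 - (-45)*5 - 182 - 9*5*(-13))³ = (-70 - 5*(-45) - 182 - 45*(-13))³ = (-70 + 225 - 182 + 585)³ = 558³ = 173741112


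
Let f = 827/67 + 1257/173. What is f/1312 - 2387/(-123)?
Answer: 443024407/22811088 ≈ 19.421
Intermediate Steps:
f = 227290/11591 (f = 827*(1/67) + 1257*(1/173) = 827/67 + 1257/173 = 227290/11591 ≈ 19.609)
f/1312 - 2387/(-123) = (227290/11591)/1312 - 2387/(-123) = (227290/11591)*(1/1312) - 2387*(-1/123) = 113645/7603696 + 2387/123 = 443024407/22811088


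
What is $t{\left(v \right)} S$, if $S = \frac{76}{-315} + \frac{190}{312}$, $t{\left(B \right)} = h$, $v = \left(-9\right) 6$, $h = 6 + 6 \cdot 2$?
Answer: $\frac{6023}{910} \approx 6.6187$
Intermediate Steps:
$h = 18$ ($h = 6 + 12 = 18$)
$v = -54$
$t{\left(B \right)} = 18$
$S = \frac{6023}{16380}$ ($S = 76 \left(- \frac{1}{315}\right) + 190 \cdot \frac{1}{312} = - \frac{76}{315} + \frac{95}{156} = \frac{6023}{16380} \approx 0.3677$)
$t{\left(v \right)} S = 18 \cdot \frac{6023}{16380} = \frac{6023}{910}$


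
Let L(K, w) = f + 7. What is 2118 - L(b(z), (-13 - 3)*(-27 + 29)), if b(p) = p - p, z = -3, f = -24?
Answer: 2135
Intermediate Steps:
b(p) = 0
L(K, w) = -17 (L(K, w) = -24 + 7 = -17)
2118 - L(b(z), (-13 - 3)*(-27 + 29)) = 2118 - 1*(-17) = 2118 + 17 = 2135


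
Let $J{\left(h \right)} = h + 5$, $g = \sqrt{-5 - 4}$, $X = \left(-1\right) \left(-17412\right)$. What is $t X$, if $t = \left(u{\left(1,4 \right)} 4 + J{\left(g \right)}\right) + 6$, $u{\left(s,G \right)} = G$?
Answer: $470124 + 52236 i \approx 4.7012 \cdot 10^{5} + 52236.0 i$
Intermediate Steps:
$X = 17412$
$g = 3 i$ ($g = \sqrt{-9} = 3 i \approx 3.0 i$)
$J{\left(h \right)} = 5 + h$
$t = 27 + 3 i$ ($t = \left(4 \cdot 4 + \left(5 + 3 i\right)\right) + 6 = \left(16 + \left(5 + 3 i\right)\right) + 6 = \left(21 + 3 i\right) + 6 = 27 + 3 i \approx 27.0 + 3.0 i$)
$t X = \left(27 + 3 i\right) 17412 = 470124 + 52236 i$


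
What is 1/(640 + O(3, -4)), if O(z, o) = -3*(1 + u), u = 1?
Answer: 1/634 ≈ 0.0015773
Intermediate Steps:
O(z, o) = -6 (O(z, o) = -3*(1 + 1) = -3*2 = -6)
1/(640 + O(3, -4)) = 1/(640 - 6) = 1/634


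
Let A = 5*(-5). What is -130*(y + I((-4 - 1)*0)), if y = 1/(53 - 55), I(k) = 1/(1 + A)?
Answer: 845/12 ≈ 70.417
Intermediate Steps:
A = -25
I(k) = -1/24 (I(k) = 1/(1 - 25) = 1/(-24) = -1/24)
y = -½ (y = 1/(-2) = -½ ≈ -0.50000)
-130*(y + I((-4 - 1)*0)) = -130*(-½ - 1/24) = -130*(-13/24) = 845/12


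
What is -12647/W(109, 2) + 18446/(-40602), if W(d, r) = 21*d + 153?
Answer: -93089771/16525014 ≈ -5.6333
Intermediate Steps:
W(d, r) = 153 + 21*d
-12647/W(109, 2) + 18446/(-40602) = -12647/(153 + 21*109) + 18446/(-40602) = -12647/(153 + 2289) + 18446*(-1/40602) = -12647/2442 - 9223/20301 = -93089771/16525014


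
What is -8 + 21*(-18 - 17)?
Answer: -743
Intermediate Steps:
-8 + 21*(-18 - 17) = -8 + 21*(-35) = -8 - 735 = -743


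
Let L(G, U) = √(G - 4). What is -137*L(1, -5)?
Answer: -137*I*√3 ≈ -237.29*I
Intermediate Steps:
L(G, U) = √(-4 + G)
-137*L(1, -5) = -137*√(-4 + 1) = -137*I*√3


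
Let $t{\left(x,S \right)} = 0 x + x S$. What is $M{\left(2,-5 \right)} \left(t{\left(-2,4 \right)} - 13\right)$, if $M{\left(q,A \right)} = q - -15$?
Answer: $-357$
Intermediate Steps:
$M{\left(q,A \right)} = 15 + q$ ($M{\left(q,A \right)} = q + 15 = 15 + q$)
$t{\left(x,S \right)} = S x$ ($t{\left(x,S \right)} = 0 + S x = S x$)
$M{\left(2,-5 \right)} \left(t{\left(-2,4 \right)} - 13\right) = \left(15 + 2\right) \left(4 \left(-2\right) - 13\right) = 17 \left(-8 - 13\right) = 17 \left(-21\right) = -357$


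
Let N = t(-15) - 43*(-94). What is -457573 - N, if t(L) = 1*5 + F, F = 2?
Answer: -461622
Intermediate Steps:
t(L) = 7 (t(L) = 1*5 + 2 = 5 + 2 = 7)
N = 4049 (N = 7 - 43*(-94) = 7 + 4042 = 4049)
-457573 - N = -457573 - 1*4049 = -457573 - 4049 = -461622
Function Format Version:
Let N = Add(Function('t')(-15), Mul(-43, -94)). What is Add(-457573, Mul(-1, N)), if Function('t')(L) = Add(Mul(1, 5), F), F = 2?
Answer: -461622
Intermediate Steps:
Function('t')(L) = 7 (Function('t')(L) = Add(Mul(1, 5), 2) = Add(5, 2) = 7)
N = 4049 (N = Add(7, Mul(-43, -94)) = Add(7, 4042) = 4049)
Add(-457573, Mul(-1, N)) = Add(-457573, Mul(-1, 4049)) = Add(-457573, -4049) = -461622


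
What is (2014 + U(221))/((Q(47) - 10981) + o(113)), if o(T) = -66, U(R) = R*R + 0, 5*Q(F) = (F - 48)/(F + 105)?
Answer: -38649800/8395721 ≈ -4.6035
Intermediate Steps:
Q(F) = (-48 + F)/(5*(105 + F)) (Q(F) = ((F - 48)/(F + 105))/5 = ((-48 + F)/(105 + F))/5 = (-48 + F)/(5*(105 + F)))
U(R) = R² (U(R) = R² + 0 = R²)
(2014 + U(221))/((Q(47) - 10981) + o(113)) = (2014 + 221²)/(((-48 + 47)/(5*(105 + 47)) - 10981) - 66) = (2014 + 48841)/(((⅕)*(-1)/152 - 10981) - 66) = 50855/(((⅕)*(1/152)*(-1) - 10981) - 66) = 50855/((-1/760 - 10981) - 66) = 50855/(-8345561/760 - 66) = 50855/(-8395721/760) = 50855*(-760/8395721) = -38649800/8395721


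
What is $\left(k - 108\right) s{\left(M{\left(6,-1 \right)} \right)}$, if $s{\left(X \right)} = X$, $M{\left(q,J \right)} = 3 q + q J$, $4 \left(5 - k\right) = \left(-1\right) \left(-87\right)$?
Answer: $-1497$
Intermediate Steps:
$k = - \frac{67}{4}$ ($k = 5 - \frac{\left(-1\right) \left(-87\right)}{4} = 5 - \frac{87}{4} = - \frac{67}{4} \approx -16.75$)
$M{\left(q,J \right)} = 3 q + J q$
$\left(k - 108\right) s{\left(M{\left(6,-1 \right)} \right)} = \left(- \frac{67}{4} - 108\right) 6 \left(3 - 1\right) = - \frac{499 \cdot 6 \cdot 2}{4} = \left(- \frac{499}{4}\right) 12 = -1497$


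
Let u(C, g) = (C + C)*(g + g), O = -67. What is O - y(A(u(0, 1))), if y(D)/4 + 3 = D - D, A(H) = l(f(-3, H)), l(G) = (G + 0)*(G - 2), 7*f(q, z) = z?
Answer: -55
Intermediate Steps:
u(C, g) = 4*C*g (u(C, g) = (2*C)*(2*g) = 4*C*g)
f(q, z) = z/7
l(G) = G*(-2 + G)
A(H) = H*(-2 + H/7)/7 (A(H) = (H/7)*(-2 + H/7) = H*(-2 + H/7)/7)
y(D) = -12 (y(D) = -12 + 4*(D - D) = -12 + 4*0 = -12 + 0 = -12)
O - y(A(u(0, 1))) = -67 - 1*(-12) = -67 + 12 = -55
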